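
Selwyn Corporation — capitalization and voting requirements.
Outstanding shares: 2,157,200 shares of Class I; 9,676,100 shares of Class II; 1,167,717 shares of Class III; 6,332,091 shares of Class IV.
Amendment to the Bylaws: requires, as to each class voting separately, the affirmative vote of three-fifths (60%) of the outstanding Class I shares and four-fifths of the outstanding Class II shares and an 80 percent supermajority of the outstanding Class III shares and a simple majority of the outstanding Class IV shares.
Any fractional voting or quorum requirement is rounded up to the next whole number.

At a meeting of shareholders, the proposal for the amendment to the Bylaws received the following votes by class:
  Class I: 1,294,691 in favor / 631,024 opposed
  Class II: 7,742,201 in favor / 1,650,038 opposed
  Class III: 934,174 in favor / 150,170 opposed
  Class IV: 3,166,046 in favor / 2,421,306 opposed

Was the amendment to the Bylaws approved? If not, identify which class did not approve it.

Approved — every class gave the required vote.

Class I: 3/5 of 2157200 = 1294320; 1,294,320 required, 1,294,691 in favor — approved.
Class II: 4/5 of 9676100 = 7740880; 7,740,880 required, 7,742,201 in favor — approved.
Class III: 4/5 of 1167717 = 934173.60, rounded up to 934174; 934,174 required, 934,174 in favor — approved.
Class IV: a majority of 6332091 is 3166046; 3,166,046 required, 3,166,046 in favor — approved.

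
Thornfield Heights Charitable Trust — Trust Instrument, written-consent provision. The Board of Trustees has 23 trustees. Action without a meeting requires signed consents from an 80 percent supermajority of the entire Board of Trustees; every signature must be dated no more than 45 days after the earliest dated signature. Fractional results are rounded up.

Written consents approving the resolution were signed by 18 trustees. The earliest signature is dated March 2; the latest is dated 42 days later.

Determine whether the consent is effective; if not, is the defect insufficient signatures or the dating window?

Not effective — insufficient signatures.

Signatures required: an 80 percent supermajority of 23 — 4/5 of 23 = 18.40, rounded up to 19, so 19 needed; 18 signed. Insufficient.
Dating window: the latest signature is 42 days after the earliest; the limit is 45 days. Within the window.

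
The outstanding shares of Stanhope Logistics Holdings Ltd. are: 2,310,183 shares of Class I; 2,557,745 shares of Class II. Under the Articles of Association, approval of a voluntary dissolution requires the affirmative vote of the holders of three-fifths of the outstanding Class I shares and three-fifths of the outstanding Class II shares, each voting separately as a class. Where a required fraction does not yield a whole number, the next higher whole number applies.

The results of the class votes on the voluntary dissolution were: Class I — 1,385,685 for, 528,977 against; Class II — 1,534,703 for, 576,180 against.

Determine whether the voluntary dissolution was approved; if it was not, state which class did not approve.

Not approved — the Class I shares did not give the required vote.

Class I: 3/5 of 2310183 = 1386109.80, rounded up to 1386110; 1,386,110 required, 1,385,685 in favor — not approved.
Class II: 3/5 of 2557745 = 1534647; 1,534,647 required, 1,534,703 in favor — approved.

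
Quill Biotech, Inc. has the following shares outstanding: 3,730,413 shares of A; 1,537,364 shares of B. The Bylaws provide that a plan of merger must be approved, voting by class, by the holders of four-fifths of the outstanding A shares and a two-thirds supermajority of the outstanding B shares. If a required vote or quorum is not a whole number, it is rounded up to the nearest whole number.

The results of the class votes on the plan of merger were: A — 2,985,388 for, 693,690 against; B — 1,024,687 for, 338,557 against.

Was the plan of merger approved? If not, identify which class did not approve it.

Not approved — the B shares did not give the required vote.

A: 4/5 of 3730413 = 2984330.40, rounded up to 2984331; 2,984,331 required, 2,985,388 in favor — approved.
B: 2/3 of 1537364 = 1024909.33, rounded up to 1024910; 1,024,910 required, 1,024,687 in favor — not approved.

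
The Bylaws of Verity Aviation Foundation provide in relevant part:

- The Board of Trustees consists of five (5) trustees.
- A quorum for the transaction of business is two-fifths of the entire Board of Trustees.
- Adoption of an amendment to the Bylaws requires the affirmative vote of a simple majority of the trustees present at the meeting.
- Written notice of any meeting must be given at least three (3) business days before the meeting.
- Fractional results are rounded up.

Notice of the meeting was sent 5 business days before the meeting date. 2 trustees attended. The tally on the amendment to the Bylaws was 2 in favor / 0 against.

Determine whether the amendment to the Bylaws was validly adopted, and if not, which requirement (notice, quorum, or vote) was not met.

Notice: 5 business days given; 3 required (5 ≥ 3). Satisfied.
Quorum: 2 present; quorum is 2. Satisfied.
Vote: the amendment to the Bylaws requires a majority of the trustees present (2). A majority of 2 is 2, so 2 affirmative votes are needed; 2 voted in favor. Satisfied.

Valid — all requirements satisfied.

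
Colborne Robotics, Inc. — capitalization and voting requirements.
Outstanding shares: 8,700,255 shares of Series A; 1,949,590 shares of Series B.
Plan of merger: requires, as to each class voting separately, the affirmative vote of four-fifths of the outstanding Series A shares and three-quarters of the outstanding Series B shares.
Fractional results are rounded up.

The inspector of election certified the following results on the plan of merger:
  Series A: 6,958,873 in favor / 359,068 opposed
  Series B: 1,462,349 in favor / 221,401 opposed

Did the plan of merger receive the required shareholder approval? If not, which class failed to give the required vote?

Not approved — the Series A shares did not give the required vote.

Series A: 4/5 of 8700255 = 6960204; 6,960,204 required, 6,958,873 in favor — not approved.
Series B: 3/4 of 1949590 = 1462192.50, rounded up to 1462193; 1,462,193 required, 1,462,349 in favor — approved.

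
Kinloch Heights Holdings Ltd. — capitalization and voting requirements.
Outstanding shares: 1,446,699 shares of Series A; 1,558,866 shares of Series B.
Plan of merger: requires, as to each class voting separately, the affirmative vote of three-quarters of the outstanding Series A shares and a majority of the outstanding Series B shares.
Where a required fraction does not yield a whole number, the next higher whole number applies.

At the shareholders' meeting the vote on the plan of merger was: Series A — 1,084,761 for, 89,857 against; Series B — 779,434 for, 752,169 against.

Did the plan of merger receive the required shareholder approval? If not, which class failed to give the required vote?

Series A: 3/4 of 1446699 = 1085024.25, rounded up to 1085025; 1,085,025 required, 1,084,761 in favor — not approved.
Series B: a majority of 1558866 is 779434; 779,434 required, 779,434 in favor — approved.

Not approved — the Series A shares did not give the required vote.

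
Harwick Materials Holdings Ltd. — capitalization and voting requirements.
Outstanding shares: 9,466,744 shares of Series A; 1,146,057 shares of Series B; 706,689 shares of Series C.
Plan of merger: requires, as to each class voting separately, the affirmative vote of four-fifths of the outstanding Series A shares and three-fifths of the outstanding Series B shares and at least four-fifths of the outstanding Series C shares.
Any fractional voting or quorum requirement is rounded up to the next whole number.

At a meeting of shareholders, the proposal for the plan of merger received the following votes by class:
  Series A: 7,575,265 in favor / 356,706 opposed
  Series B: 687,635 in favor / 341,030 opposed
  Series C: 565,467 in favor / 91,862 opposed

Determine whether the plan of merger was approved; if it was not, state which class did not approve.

Approved — every class gave the required vote.

Series A: 4/5 of 9466744 = 7573395.20, rounded up to 7573396; 7,573,396 required, 7,575,265 in favor — approved.
Series B: 3/5 of 1146057 = 687634.20, rounded up to 687635; 687,635 required, 687,635 in favor — approved.
Series C: 4/5 of 706689 = 565351.20, rounded up to 565352; 565,352 required, 565,467 in favor — approved.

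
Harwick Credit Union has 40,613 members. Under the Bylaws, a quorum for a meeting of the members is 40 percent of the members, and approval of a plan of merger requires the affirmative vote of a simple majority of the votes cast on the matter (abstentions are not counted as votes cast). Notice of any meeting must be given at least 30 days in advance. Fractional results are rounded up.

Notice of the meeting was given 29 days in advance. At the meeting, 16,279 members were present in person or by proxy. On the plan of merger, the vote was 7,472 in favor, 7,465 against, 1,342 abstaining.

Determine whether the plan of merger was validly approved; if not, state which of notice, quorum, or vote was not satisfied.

Invalid — notice requirement not satisfied.

Notice: 29 days given; 30 required. Not satisfied.
Quorum: 40% of 40,613 = 16,245.20, rounded up to 16,246; 16,279 present. Satisfied.
Vote: requires a majority of the votes cast (16,279 − 1,342 abstaining = 14,937); a majority of 14937 is 7469, so 7,469 needed; 7,472 in favor. Satisfied.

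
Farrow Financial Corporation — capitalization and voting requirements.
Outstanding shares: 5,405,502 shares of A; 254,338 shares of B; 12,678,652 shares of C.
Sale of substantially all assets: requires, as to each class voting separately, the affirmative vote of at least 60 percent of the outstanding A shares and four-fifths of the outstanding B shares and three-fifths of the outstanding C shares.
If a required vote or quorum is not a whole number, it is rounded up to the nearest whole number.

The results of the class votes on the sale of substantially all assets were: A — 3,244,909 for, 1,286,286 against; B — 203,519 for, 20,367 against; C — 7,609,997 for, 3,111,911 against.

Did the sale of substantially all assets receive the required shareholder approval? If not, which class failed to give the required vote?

Approved — every class gave the required vote.

A: 3/5 of 5405502 = 3243301.20, rounded up to 3243302; 3,243,302 required, 3,244,909 in favor — approved.
B: 4/5 of 254338 = 203470.40, rounded up to 203471; 203,471 required, 203,519 in favor — approved.
C: 3/5 of 12678652 = 7607191.20, rounded up to 7607192; 7,607,192 required, 7,609,997 in favor — approved.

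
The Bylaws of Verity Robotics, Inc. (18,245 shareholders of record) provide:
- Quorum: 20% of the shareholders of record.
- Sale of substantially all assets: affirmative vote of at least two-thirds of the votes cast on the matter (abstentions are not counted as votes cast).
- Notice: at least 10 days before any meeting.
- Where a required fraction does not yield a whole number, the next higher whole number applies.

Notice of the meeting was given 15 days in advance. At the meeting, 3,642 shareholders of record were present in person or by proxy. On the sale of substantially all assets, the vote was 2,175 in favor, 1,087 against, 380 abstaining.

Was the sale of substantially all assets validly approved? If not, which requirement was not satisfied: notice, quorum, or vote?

Notice: 15 days given; 10 required. Satisfied.
Quorum: 20% of 18,245 = 3,649; 3,642 present. Not satisfied.
Vote: requires two-thirds of the votes cast (3,642 − 380 abstaining = 3,262); 2/3 of 3262 = 2174.67, rounded up to 2175, so 2,175 needed; 2,175 in favor. Satisfied.

Invalid — quorum requirement not satisfied.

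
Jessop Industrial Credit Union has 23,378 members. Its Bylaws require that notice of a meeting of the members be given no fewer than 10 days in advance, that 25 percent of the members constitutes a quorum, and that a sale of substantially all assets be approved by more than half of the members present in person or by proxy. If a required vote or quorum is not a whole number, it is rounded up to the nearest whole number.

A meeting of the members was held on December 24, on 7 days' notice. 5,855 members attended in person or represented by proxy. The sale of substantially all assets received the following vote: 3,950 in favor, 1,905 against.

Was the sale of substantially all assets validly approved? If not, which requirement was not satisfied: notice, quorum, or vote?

Invalid — notice requirement not satisfied.

Notice: 7 days given; 10 required. Not satisfied.
Quorum: 25% of 23,378 = 5,844.50, rounded up to 5,845; 5,855 present. Satisfied.
Vote: requires a majority of those present (5,855); a majority of 5855 is 2928, so 2,928 needed; 3,950 in favor. Satisfied.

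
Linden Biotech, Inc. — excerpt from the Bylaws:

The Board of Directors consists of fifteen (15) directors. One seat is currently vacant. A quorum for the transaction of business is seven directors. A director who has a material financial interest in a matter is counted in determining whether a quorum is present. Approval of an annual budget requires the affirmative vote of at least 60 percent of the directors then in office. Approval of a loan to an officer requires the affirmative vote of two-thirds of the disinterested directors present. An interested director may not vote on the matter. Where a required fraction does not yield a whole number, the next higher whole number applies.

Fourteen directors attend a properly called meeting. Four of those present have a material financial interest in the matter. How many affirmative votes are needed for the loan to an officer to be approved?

7

The loan to an officer requires two-thirds of the disinterested directors present (14 − 4 = 10).
2/3 of 10 = 6.67, rounded up to 7.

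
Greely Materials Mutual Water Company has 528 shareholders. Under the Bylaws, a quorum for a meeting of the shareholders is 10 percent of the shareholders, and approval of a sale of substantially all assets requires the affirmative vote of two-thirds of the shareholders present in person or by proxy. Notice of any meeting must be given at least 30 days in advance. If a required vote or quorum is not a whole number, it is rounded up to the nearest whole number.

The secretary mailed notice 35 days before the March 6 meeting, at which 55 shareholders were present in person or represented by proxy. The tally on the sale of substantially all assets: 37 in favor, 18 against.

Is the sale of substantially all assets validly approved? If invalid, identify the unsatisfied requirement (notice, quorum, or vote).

Notice: 35 days given; 30 required. Satisfied.
Quorum: 10% of 528 = 52.80, rounded up to 53; 55 present. Satisfied.
Vote: requires two-thirds of those present (55); 2/3 of 55 = 36.67, rounded up to 37, so 37 needed; 37 in favor. Satisfied.

Valid — all requirements satisfied.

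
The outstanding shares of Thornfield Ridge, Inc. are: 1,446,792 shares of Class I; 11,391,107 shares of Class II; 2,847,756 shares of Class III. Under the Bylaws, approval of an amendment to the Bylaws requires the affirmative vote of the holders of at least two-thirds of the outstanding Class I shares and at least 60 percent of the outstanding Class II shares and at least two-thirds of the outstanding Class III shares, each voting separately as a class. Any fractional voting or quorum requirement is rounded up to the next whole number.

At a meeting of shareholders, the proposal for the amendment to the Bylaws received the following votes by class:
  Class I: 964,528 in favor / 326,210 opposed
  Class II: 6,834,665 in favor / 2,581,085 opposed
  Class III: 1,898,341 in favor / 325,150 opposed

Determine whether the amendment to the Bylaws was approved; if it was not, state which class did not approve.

Not approved — the Class III shares did not give the required vote.

Class I: 2/3 of 1446792 = 964528; 964,528 required, 964,528 in favor — approved.
Class II: 3/5 of 11391107 = 6834664.20, rounded up to 6834665; 6,834,665 required, 6,834,665 in favor — approved.
Class III: 2/3 of 2847756 = 1898504; 1,898,504 required, 1,898,341 in favor — not approved.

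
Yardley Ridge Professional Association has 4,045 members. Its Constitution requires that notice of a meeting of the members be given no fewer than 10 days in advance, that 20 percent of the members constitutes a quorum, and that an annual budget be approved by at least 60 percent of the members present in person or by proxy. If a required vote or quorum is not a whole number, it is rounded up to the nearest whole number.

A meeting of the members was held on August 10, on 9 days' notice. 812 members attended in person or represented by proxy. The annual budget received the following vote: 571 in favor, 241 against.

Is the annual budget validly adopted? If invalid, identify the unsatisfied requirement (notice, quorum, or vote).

Invalid — notice requirement not satisfied.

Notice: 9 days given; 10 required. Not satisfied.
Quorum: 20% of 4,045 = 809; 812 present. Satisfied.
Vote: requires three-fifths of those present (812); 3/5 of 812 = 487.20, rounded up to 488, so 488 needed; 571 in favor. Satisfied.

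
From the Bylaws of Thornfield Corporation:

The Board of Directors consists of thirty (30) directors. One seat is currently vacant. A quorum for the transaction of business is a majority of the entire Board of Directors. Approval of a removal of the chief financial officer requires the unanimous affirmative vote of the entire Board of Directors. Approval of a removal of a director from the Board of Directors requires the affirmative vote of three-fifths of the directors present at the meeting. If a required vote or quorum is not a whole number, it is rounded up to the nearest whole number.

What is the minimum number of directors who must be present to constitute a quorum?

A majority of 30 is 16.

16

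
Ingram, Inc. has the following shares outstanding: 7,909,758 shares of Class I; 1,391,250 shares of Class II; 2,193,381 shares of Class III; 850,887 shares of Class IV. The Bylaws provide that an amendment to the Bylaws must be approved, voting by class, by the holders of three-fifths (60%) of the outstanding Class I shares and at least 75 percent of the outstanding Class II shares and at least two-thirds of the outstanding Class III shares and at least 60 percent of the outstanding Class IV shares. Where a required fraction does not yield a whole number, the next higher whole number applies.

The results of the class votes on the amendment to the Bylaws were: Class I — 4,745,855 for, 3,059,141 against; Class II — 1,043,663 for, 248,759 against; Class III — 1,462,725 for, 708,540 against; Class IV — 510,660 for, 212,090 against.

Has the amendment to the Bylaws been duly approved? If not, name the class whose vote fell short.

Approved — every class gave the required vote.

Class I: 3/5 of 7909758 = 4745854.80, rounded up to 4745855; 4,745,855 required, 4,745,855 in favor — approved.
Class II: 3/4 of 1391250 = 1043437.50, rounded up to 1043438; 1,043,438 required, 1,043,663 in favor — approved.
Class III: 2/3 of 2193381 = 1462254; 1,462,254 required, 1,462,725 in favor — approved.
Class IV: 3/5 of 850887 = 510532.20, rounded up to 510533; 510,533 required, 510,660 in favor — approved.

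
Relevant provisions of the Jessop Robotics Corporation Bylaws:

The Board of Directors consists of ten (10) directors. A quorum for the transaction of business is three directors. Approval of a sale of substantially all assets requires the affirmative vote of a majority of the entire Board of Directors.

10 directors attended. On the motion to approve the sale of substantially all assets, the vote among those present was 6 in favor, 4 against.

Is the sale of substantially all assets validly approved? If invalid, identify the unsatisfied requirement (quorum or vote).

Quorum: 10 present; quorum is 3. Satisfied.
Vote: the sale of substantially all assets requires a majority of the entire Board of Directors (10). A majority of 10 is 6, so 6 affirmative votes are needed; 6 voted in favor. Satisfied.

Valid — all requirements satisfied.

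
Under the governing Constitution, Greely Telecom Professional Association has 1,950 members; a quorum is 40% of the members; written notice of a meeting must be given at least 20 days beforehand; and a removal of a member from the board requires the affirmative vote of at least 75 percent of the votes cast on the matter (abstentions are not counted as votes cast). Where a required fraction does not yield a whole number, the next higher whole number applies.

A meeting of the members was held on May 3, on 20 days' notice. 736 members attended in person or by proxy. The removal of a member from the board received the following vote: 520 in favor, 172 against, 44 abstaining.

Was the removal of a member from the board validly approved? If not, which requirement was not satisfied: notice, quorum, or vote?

Notice: 20 days given; 20 required. Satisfied.
Quorum: 40% of 1,950 = 780; 736 present. Not satisfied.
Vote: requires three-fourths of the votes cast (736 − 44 abstaining = 692); 3/4 of 692 = 519, so 519 needed; 520 in favor. Satisfied.

Invalid — quorum requirement not satisfied.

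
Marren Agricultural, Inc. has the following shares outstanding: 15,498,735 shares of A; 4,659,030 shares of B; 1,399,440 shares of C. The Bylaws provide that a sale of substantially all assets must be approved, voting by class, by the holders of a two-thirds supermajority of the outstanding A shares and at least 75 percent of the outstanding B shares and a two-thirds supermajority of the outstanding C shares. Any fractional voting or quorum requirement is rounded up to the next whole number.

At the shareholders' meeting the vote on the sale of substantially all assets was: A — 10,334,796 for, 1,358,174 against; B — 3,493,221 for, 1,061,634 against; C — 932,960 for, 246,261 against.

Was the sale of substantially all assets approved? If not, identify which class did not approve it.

Not approved — the B shares did not give the required vote.

A: 2/3 of 15498735 = 10332490; 10,332,490 required, 10,334,796 in favor — approved.
B: 3/4 of 4659030 = 3494272.50, rounded up to 3494273; 3,494,273 required, 3,493,221 in favor — not approved.
C: 2/3 of 1399440 = 932960; 932,960 required, 932,960 in favor — approved.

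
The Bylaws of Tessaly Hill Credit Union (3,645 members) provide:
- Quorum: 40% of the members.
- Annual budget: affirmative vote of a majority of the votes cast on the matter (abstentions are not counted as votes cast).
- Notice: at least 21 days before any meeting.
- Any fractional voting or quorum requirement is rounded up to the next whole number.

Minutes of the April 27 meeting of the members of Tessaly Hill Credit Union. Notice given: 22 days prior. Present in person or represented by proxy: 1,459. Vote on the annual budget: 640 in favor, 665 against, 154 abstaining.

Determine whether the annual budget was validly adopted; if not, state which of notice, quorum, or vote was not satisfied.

Invalid — vote requirement not satisfied.

Notice: 22 days given; 21 required. Satisfied.
Quorum: 40% of 3,645 = 1,458; 1,459 present. Satisfied.
Vote: requires a majority of the votes cast (1,459 − 154 abstaining = 1,305); a majority of 1305 is 653, so 653 needed; 640 in favor. Not satisfied.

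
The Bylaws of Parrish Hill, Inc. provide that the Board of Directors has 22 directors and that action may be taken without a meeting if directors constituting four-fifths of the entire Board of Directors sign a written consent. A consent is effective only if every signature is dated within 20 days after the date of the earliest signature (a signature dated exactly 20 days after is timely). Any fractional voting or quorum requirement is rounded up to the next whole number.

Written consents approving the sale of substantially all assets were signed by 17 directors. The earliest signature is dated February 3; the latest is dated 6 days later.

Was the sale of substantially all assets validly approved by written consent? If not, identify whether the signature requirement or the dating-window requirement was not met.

Signatures required: four-fifths of 22 — 4/5 of 22 = 17.60, rounded up to 18, so 18 needed; 17 signed. Insufficient.
Dating window: the latest signature is 6 days after the earliest; the limit is 20 days. Within the window.

Not effective — insufficient signatures.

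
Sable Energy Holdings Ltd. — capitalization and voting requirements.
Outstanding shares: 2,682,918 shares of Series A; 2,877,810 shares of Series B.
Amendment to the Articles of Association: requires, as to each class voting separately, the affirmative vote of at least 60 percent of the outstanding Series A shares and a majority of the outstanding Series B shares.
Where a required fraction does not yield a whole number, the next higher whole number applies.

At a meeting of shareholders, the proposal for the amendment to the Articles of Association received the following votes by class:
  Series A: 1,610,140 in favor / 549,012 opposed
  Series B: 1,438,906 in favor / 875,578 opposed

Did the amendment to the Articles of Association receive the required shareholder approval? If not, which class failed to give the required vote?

Series A: 3/5 of 2682918 = 1609750.80, rounded up to 1609751; 1,609,751 required, 1,610,140 in favor — approved.
Series B: a majority of 2877810 is 1438906; 1,438,906 required, 1,438,906 in favor — approved.

Approved — every class gave the required vote.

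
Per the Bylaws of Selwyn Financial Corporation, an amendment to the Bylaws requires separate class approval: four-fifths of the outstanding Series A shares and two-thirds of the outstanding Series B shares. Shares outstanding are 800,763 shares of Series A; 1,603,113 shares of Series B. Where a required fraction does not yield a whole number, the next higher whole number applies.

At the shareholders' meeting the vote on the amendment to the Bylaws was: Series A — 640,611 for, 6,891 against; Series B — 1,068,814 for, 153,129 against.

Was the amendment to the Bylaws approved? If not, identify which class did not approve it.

Series A: 4/5 of 800763 = 640610.40, rounded up to 640611; 640,611 required, 640,611 in favor — approved.
Series B: 2/3 of 1603113 = 1068742; 1,068,742 required, 1,068,814 in favor — approved.

Approved — every class gave the required vote.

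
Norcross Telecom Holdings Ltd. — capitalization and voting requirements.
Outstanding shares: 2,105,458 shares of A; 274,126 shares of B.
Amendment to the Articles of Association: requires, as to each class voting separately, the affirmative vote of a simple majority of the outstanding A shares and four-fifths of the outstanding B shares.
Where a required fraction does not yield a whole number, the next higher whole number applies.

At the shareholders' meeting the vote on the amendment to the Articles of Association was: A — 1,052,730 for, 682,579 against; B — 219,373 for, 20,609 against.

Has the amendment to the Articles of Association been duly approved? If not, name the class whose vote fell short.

A: a majority of 2105458 is 1052730; 1,052,730 required, 1,052,730 in favor — approved.
B: 4/5 of 274126 = 219300.80, rounded up to 219301; 219,301 required, 219,373 in favor — approved.

Approved — every class gave the required vote.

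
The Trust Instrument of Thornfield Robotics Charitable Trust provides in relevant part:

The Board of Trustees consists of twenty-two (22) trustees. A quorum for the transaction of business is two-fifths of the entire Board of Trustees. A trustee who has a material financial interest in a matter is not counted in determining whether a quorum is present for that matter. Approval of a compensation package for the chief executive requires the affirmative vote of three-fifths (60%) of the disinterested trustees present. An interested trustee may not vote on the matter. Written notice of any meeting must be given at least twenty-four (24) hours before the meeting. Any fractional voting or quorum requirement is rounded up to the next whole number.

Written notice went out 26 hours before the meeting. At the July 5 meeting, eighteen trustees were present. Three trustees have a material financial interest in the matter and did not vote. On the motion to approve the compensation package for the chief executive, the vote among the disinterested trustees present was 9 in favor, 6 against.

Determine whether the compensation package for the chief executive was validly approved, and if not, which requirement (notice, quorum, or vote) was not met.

Valid — all requirements satisfied.

Notice: 26 hours given; 24 required (26 ≥ 24). Satisfied.
Quorum: 18 present, but the 3 interested trustees do not count, leaving 15. Quorum is 9. Satisfied.
Vote: the compensation package for the chief executive requires three-fifths of the disinterested trustees present (18 − 3 = 15). 3/5 of 15 = 9, so 9 affirmative votes are needed; 9 voted in favor. Satisfied.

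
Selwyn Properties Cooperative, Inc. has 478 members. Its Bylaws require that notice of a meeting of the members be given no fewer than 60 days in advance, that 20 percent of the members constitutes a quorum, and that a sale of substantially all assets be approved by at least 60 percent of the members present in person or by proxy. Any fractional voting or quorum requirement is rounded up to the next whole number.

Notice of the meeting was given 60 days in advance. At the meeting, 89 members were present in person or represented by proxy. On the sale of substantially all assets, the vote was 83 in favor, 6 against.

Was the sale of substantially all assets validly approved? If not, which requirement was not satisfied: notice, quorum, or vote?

Invalid — quorum requirement not satisfied.

Notice: 60 days given; 60 required. Satisfied.
Quorum: 20% of 478 = 95.60, rounded up to 96; 89 present. Not satisfied.
Vote: requires three-fifths of those present (89); 3/5 of 89 = 53.40, rounded up to 54, so 54 needed; 83 in favor. Satisfied.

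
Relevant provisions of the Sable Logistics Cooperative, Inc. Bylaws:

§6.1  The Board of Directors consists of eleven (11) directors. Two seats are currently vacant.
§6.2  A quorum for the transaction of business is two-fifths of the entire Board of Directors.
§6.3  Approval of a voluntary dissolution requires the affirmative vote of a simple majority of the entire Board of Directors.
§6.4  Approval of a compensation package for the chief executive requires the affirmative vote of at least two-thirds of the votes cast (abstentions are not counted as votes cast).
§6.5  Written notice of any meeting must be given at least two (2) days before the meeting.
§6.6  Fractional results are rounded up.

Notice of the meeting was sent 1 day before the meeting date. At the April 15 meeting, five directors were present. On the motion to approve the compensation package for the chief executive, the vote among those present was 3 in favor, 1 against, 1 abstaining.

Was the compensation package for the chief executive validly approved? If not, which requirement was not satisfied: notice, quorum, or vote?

Notice: 1 day given; 2 required (1 < 2). Not satisfied.
Quorum: 5 present; quorum is 5. Satisfied.
Vote: the compensation package for the chief executive requires two-thirds of the votes cast (5 present − 1 abstaining = 4). 2/3 of 4 = 2.67, rounded up to 3, so 3 affirmative votes are needed; 3 voted in favor. Satisfied.

Invalid — notice requirement not satisfied.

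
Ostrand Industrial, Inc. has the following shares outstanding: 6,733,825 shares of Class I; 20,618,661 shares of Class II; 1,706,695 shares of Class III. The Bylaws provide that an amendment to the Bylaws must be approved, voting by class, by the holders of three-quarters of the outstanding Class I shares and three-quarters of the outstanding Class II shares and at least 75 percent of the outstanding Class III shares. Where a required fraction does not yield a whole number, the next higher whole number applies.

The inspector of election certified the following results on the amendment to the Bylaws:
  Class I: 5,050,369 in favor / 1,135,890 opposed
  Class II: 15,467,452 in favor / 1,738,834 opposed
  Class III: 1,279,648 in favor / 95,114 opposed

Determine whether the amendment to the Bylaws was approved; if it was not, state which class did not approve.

Not approved — the Class III shares did not give the required vote.

Class I: 3/4 of 6733825 = 5050368.75, rounded up to 5050369; 5,050,369 required, 5,050,369 in favor — approved.
Class II: 3/4 of 20618661 = 15463995.75, rounded up to 15463996; 15,463,996 required, 15,467,452 in favor — approved.
Class III: 3/4 of 1706695 = 1280021.25, rounded up to 1280022; 1,280,022 required, 1,279,648 in favor — not approved.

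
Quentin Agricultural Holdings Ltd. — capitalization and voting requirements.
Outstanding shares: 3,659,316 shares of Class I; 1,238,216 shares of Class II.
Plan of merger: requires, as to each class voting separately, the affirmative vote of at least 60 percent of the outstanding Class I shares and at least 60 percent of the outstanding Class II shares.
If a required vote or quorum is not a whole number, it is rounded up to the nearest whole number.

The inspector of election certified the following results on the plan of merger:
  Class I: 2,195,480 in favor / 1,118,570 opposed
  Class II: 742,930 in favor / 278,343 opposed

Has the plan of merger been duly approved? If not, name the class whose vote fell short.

Not approved — the Class I shares did not give the required vote.

Class I: 3/5 of 3659316 = 2195589.60, rounded up to 2195590; 2,195,590 required, 2,195,480 in favor — not approved.
Class II: 3/5 of 1238216 = 742929.60, rounded up to 742930; 742,930 required, 742,930 in favor — approved.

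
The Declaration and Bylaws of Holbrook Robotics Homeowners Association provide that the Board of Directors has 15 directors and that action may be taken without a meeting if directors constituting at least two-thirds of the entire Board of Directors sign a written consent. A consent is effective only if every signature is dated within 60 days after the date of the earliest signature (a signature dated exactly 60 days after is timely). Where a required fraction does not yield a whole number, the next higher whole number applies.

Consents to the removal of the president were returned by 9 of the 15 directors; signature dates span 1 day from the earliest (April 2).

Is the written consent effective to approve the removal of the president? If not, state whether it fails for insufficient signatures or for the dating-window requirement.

Not effective — insufficient signatures.

Signatures required: at least two-thirds of 15 — 2/3 of 15 = 10, so 10 needed; 9 signed. Insufficient.
Dating window: the latest signature is 1 day after the earliest; the limit is 60 days. Within the window.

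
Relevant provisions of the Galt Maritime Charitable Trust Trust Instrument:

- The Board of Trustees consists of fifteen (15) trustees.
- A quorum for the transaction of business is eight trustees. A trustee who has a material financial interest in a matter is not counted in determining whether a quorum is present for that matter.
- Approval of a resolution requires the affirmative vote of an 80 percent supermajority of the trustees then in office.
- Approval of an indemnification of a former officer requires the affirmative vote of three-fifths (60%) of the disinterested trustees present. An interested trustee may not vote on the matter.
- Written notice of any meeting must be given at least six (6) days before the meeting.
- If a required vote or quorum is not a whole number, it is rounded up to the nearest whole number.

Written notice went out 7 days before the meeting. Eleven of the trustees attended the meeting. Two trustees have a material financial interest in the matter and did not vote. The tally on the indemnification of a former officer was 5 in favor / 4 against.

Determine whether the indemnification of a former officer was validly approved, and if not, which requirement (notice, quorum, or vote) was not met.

Notice: 7 days given; 6 required (7 ≥ 6). Satisfied.
Quorum: 11 present, but the 2 interested trustees do not count, leaving 9. Quorum is 8. Satisfied.
Vote: the indemnification of a former officer requires three-fifths of the disinterested trustees present (11 − 2 = 9). 3/5 of 9 = 5.40, rounded up to 6, so 6 affirmative votes are needed; 5 voted in favor. Not satisfied.

Invalid — vote requirement not satisfied.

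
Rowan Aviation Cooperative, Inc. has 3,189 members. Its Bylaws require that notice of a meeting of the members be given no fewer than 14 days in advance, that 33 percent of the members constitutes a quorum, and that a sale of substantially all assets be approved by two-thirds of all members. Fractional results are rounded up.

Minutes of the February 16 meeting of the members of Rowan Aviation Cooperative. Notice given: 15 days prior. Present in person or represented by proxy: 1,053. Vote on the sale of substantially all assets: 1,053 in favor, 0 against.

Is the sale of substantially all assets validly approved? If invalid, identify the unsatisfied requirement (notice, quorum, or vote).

Notice: 15 days given; 14 required. Satisfied.
Quorum: 33% of 3,189 = 1,052.37, rounded up to 1,053; 1,053 present. Satisfied.
Vote: requires two-thirds of all members (3,189); 2/3 of 3189 = 2126, so 2,126 needed; 1,053 in favor. Not satisfied.

Invalid — vote requirement not satisfied.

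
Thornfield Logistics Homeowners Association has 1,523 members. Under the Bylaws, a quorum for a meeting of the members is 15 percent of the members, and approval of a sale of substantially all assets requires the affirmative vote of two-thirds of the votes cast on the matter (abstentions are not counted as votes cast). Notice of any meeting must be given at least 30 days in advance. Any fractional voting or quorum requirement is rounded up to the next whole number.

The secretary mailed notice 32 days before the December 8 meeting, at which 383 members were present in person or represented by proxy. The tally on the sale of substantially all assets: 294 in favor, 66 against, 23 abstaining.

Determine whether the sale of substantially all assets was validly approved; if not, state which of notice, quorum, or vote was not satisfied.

Valid — all requirements satisfied.

Notice: 32 days given; 30 required. Satisfied.
Quorum: 15% of 1,523 = 228.45, rounded up to 229; 383 present. Satisfied.
Vote: requires two-thirds of the votes cast (383 − 23 abstaining = 360); 2/3 of 360 = 240, so 240 needed; 294 in favor. Satisfied.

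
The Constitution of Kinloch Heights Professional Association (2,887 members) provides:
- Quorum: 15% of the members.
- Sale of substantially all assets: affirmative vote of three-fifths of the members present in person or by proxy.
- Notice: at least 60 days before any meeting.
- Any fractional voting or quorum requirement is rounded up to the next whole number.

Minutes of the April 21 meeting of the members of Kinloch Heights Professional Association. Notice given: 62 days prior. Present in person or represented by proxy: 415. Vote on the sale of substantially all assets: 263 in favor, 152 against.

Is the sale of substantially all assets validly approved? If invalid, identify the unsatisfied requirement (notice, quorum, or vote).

Notice: 62 days given; 60 required. Satisfied.
Quorum: 15% of 2,887 = 433.05, rounded up to 434; 415 present. Not satisfied.
Vote: requires three-fifths of those present (415); 3/5 of 415 = 249, so 249 needed; 263 in favor. Satisfied.

Invalid — quorum requirement not satisfied.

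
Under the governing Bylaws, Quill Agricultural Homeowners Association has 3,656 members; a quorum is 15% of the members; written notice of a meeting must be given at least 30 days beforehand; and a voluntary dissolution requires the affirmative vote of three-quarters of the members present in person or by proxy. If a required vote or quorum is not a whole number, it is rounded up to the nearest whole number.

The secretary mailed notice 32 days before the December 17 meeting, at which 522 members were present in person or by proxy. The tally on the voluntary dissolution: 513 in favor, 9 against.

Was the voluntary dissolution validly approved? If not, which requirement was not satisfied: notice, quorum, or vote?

Notice: 32 days given; 30 required. Satisfied.
Quorum: 15% of 3,656 = 548.40, rounded up to 549; 522 present. Not satisfied.
Vote: requires three-fourths of those present (522); 3/4 of 522 = 391.50, rounded up to 392, so 392 needed; 513 in favor. Satisfied.

Invalid — quorum requirement not satisfied.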